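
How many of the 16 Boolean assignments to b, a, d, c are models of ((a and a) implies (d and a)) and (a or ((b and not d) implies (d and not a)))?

10

Initial set: {T (((a and a) implies (d and a)) and (a or ((b and not d) implies (d and not a))))}.
T (((a and a) implies (d and a)) and (a or ((b and not d) implies (d and not a)))): α-rule — add T ((a and a) implies (d and a)), T (a or ((b and not d) implies (d and not a))).
T ((a and a) implies (d and a)): β-rule — branch into F (a and a)  //  T (d and a).
  branch 1 (add F (a and a)):
    T (a or ((b and not d) implies (d and not a))): β-rule — branch into T a  //  T ((b and not d) implies (d and not a)).
      branch 1.1 (add T a):
        F (a and a): β-rule — branch into F a  //  F a.
          branch 1.1.1 (add F a):
            × closes — contains both a and not a.
          branch 1.1.2 (add F a):
            × closes — contains both a and not a.
      branch 1.2 (add T ((b and not d) implies (d and not a))):
        F (a and a): β-rule — branch into F a  //  F a.
          branch 1.2.1 (add F a):
            T ((b and not d) implies (d and not a)): β-rule — branch into F (b and not d)  //  T (d and not a).
              branch 1.2.1.1 (add F (b and not d)):
                F (b and not d): β-rule — branch into F b  //  F not d.
                  branch 1.2.1.1.1 (add F b):
                    ○ open, literals {a=false, b=false}.
                  branch 1.2.1.1.2 (add F not d):
                    ○ open, literals {a=false, d=true}.
              branch 1.2.1.2 (add T (d and not a)):
                T (d and not a): α-rule — add T d, T not a.
                ○ open, literals {a=false, d=true}.
          branch 1.2.2 (add F a):
            T ((b and not d) implies (d and not a)): β-rule — branch into F (b and not d)  //  T (d and not a).
              branch 1.2.2.1 (add F (b and not d)):
                F (b and not d): β-rule — branch into F b  //  F not d.
                  branch 1.2.2.1.1 (add F b):
                    ○ open, literals {a=false, b=false}.
                  branch 1.2.2.1.2 (add F not d):
                    ○ open, literals {a=false, d=true}.
              branch 1.2.2.2 (add T (d and not a)):
                T (d and not a): α-rule — add T d, T not a.
                ○ open, literals {a=false, d=true}.
  branch 2 (add T (d and a)):
    T (d and a): α-rule — add T d, T a.
    T (a or ((b and not d) implies (d and not a))): β-rule — branch into T a  //  T ((b and not d) implies (d and not a)).
      branch 2.1 (add T a):
        ○ open, literals {a=true, d=true}.
      branch 2.2 (add T ((b and not d) implies (d and not a))):
        T ((b and not d) implies (d and not a)): β-rule — branch into F (b and not d)  //  T (d and not a).
          branch 2.2.1 (add F (b and not d)):
            F (b and not d): β-rule — branch into F b  //  F not d.
              branch 2.2.1.1 (add F b):
                ○ open, literals {a=true, b=false, d=true}.
              branch 2.2.1.2 (add F not d):
                ○ open, literals {a=true, d=true}.
          branch 2.2.2 (add T (d and not a)):
            T (d and not a): α-rule — add T d, T not a.
            × closes — contains both a and not a.
3 branches closed, 9 open.
Each open branch fixes some atoms; the unmentioned ones are free. Counting distinct full assignments: branch {a=false, b=false} (d, c) contributes 4 new; branch {a=false, d=true} (b, c) contributes 2 new; branch {a=false, d=true} (b, c) contributes 0 new; branch {a=false, b=false} (d, c) contributes 0 new; branch {a=false, d=true} (b, c) contributes 0 new; branch {a=false, d=true} (b, c) contributes 0 new; branch {a=true, d=true} (b, c) contributes 4 new; branch {a=true, b=false, d=true} (c) contributes 0 new; branch {a=true, d=true} (b, c) contributes 0 new. Total: 10.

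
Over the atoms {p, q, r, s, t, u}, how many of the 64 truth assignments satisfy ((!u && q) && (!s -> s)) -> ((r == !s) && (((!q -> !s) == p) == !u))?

58

Initial set: {(((!u && q) && (!s -> s)) -> ((r == !s) && (((!q -> !s) == p) == !u)))}.
(((!u && q) && (!s -> s)) -> ((r == !s) && (((!q -> !s) == p) == !u))): β-rule — branch into !((!u && q) && (!s -> s))  //  ((r == !s) && (((!q -> !s) == p) == !u)).
  branch 1 (add !((!u && q) && (!s -> s))):
    !((!u && q) && (!s -> s)): β-rule — branch into !(!u && q)  //  !(!s -> s).
      branch 1.1 (add !(!u && q)):
        !(!u && q): β-rule — branch into !!u  //  !q.
          branch 1.1.1 (add !!u):
            ○ open, literals {u=T}.
          branch 1.1.2 (add !q):
            ○ open, literals {q=F}.
      branch 1.2 (add !(!s -> s)):
        !(!s -> s): α-rule — add !s, !s.
        ○ open, literals {s=F}.
  branch 2 (add ((r == !s) && (((!q -> !s) == p) == !u))):
    ((r == !s) && (((!q -> !s) == p) == !u)): α-rule — add (r == !s), (((!q -> !s) == p) == !u).
    (r == !s): β-rule — branch into r, !s  //  !r, !!s.
      branch 2.1 (add r, !s):
        (((!q -> !s) == p) == !u): β-rule — branch into ((!q -> !s) == p), !u  //  !((!q -> !s) == p), !!u.
          branch 2.1.1 (add ((!q -> !s) == p), !u):
            ((!q -> !s) == p): β-rule — branch into (!q -> !s), p  //  !(!q -> !s), !p.
              branch 2.1.1.1 (add (!q -> !s), p):
                (!q -> !s): β-rule — branch into !!q  //  !s.
                  branch 2.1.1.1.1 (add !!q):
                    ○ open, literals {p=T, q=T, r=T, s=F, u=F}.
                  branch 2.1.1.1.2 (add !s):
                    ○ open, literals {p=T, r=T, s=F, u=F}.
              branch 2.1.1.2 (add !(!q -> !s), !p):
                !(!q -> !s): α-rule — add !q, !!s.
                × closes — contains both s and !s.
          branch 2.1.2 (add !((!q -> !s) == p), !!u):
            !((!q -> !s) == p): β-rule — branch into (!q -> !s), !p  //  !(!q -> !s), p.
              branch 2.1.2.1 (add (!q -> !s), !p):
                (!q -> !s): β-rule — branch into !!q  //  !s.
                  branch 2.1.2.1.1 (add !!q):
                    ○ open, literals {p=F, q=T, r=T, s=F, u=T}.
                  branch 2.1.2.1.2 (add !s):
                    ○ open, literals {p=F, r=T, s=F, u=T}.
              branch 2.1.2.2 (add !(!q -> !s), p):
                !(!q -> !s): α-rule — add !q, !!s.
                × closes — contains both s and !s.
      branch 2.2 (add !r, !!s):
        (((!q -> !s) == p) == !u): β-rule — branch into ((!q -> !s) == p), !u  //  !((!q -> !s) == p), !!u.
          branch 2.2.1 (add ((!q -> !s) == p), !u):
            ((!q -> !s) == p): β-rule — branch into (!q -> !s), p  //  !(!q -> !s), !p.
              branch 2.2.1.1 (add (!q -> !s), p):
                (!q -> !s): β-rule — branch into !!q  //  !s.
                  branch 2.2.1.1.1 (add !!q):
                    ○ open, literals {p=T, q=T, r=F, s=T, u=F}.
                  branch 2.2.1.1.2 (add !s):
                    × closes — contains both s and !s.
              branch 2.2.1.2 (add !(!q -> !s), !p):
                !(!q -> !s): α-rule — add !q, !!s.
                ○ open, literals {p=F, q=F, r=F, s=T, u=F}.
          branch 2.2.2 (add !((!q -> !s) == p), !!u):
            !((!q -> !s) == p): β-rule — branch into (!q -> !s), !p  //  !(!q -> !s), p.
              branch 2.2.2.1 (add (!q -> !s), !p):
                (!q -> !s): β-rule — branch into !!q  //  !s.
                  branch 2.2.2.1.1 (add !!q):
                    ○ open, literals {p=F, q=T, r=F, s=T, u=T}.
                  branch 2.2.2.1.2 (add !s):
                    × closes — contains both s and !s.
              branch 2.2.2.2 (add !(!q -> !s), p):
                !(!q -> !s): α-rule — add !q, !!s.
                ○ open, literals {p=T, q=F, r=F, s=T, u=T}.
4 branches closed, 11 open.
Each open branch fixes some atoms; the unmentioned ones are free. Counting distinct full assignments: branch {u=T} (p, q, r, s, t) contributes 32 new; branch {q=F} (p, r, s, t, u) contributes 16 new; branch {s=F} (p, q, r, t, u) contributes 8 new; branch {p=T, q=T, r=T, s=F, u=F} (t) contributes 0 new; branch {p=T, r=T, s=F, u=F} (q, t) contributes 0 new; branch {p=F, q=T, r=T, s=F, u=T} (t) contributes 0 new; branch {p=F, r=T, s=F, u=T} (q, t) contributes 0 new; branch {p=T, q=T, r=F, s=T, u=F} (t) contributes 2 new; branch {p=F, q=F, r=F, s=T, u=F} (t) contributes 0 new; branch {p=F, q=T, r=F, s=T, u=T} (t) contributes 0 new; branch {p=T, q=F, r=F, s=T, u=T} (t) contributes 0 new. Total: 58.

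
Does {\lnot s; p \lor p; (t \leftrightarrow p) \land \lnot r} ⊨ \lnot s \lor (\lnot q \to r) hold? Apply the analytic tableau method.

Yes

Initial set: {\lnot s; (p \lor p); ((t \leftrightarrow p) \land \lnot r); \lnot (\lnot s \lor (\lnot q \to r))}.
((t \leftrightarrow p) \land \lnot r): α-rule — add (t \leftrightarrow p), \lnot r.
\lnot (\lnot s \lor (\lnot q \to r)): α-rule — add \lnot \lnot s, \lnot (\lnot q \to r).
× closes — contains both s and \lnot s.
All 1 branch closes.
Every branch closed, so the premises entail the conclusion.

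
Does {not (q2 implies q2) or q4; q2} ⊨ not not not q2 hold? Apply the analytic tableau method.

Initial set: {(not (q2 implies q2) or q4); q2; not not not not q2}.
not not not not q2: drop double negation, giving not not q2.
(not (q2 implies q2) or q4): β-rule — branch into not (q2 implies q2)  //  q4.
  branch 1 (add not (q2 implies q2)):
    not (q2 implies q2): α-rule — add q2, not q2.
    × closes — contains both q2 and not q2.
  branch 2 (add q4):
    ○ open, literals {q2=T, q4=T}.
1 branch closed, 1 open.
An open branch gives a countermodel: q2=T, q4=T (unmentioned atoms arbitrary); the premises hold there but the conclusion fails.

No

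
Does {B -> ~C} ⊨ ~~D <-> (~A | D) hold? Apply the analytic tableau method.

Initial set: {T (B -> ~C); F (~~D <-> (~A | D))}.
T (B -> ~C): β-rule — branch into F B  //  T ~C.
  branch 1 (add F B):
    F (~~D <-> (~A | D)): β-rule — branch into T ~~D, F (~A | D)  //  F ~~D, T (~A | D).
      branch 1.1 (add T ~~D, F (~A | D)):
        T ~~D: drop double negation, giving T D.
        F (~A | D): α-rule — add F ~A, F D.
        × closes — contains both D and ~D.
      branch 1.2 (add F ~~D, T (~A | D)):
        F ~~D: drop double negation, giving F D.
        T (~A | D): β-rule — branch into T ~A  //  T D.
          branch 1.2.1 (add T ~A):
            ○ open, literals {A=F, B=F, D=F}.
          branch 1.2.2 (add T D):
            × closes — contains both D and ~D.
  branch 2 (add T ~C):
    F (~~D <-> (~A | D)): β-rule — branch into T ~~D, F (~A | D)  //  F ~~D, T (~A | D).
      branch 2.1 (add T ~~D, F (~A | D)):
        T ~~D: drop double negation, giving T D.
        F (~A | D): α-rule — add F ~A, F D.
        × closes — contains both D and ~D.
      branch 2.2 (add F ~~D, T (~A | D)):
        F ~~D: drop double negation, giving F D.
        T (~A | D): β-rule — branch into T ~A  //  T D.
          branch 2.2.1 (add T ~A):
            ○ open, literals {A=F, C=F, D=F}.
          branch 2.2.2 (add T D):
            × closes — contains both D and ~D.
4 branches closed, 2 open.
An open branch gives a countermodel: A=F, B=F, D=F (unmentioned atoms arbitrary); the premises hold there but the conclusion fails.

No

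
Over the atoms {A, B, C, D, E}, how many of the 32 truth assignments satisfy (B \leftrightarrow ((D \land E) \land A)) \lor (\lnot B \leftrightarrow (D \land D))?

26

Initial set: {((B \leftrightarrow ((D \land E) \land A)) \lor (\lnot B \leftrightarrow (D \land D)))}.
((B \leftrightarrow ((D \land E) \land A)) \lor (\lnot B \leftrightarrow (D \land D))): β-rule — branch into (B \leftrightarrow ((D \land E) \land A))  //  (\lnot B \leftrightarrow (D \land D)).
  branch 1 (add (B \leftrightarrow ((D \land E) \land A))):
    (B \leftrightarrow ((D \land E) \land A)): β-rule — branch into B, ((D \land E) \land A)  //  \lnot B, \lnot ((D \land E) \land A).
      branch 1.1 (add B, ((D \land E) \land A)):
        ((D \land E) \land A): α-rule — add (D \land E), A.
        (D \land E): α-rule — add D, E.
        ○ open, literals {A=true, B=true, D=true, E=true}.
      branch 1.2 (add \lnot B, \lnot ((D \land E) \land A)):
        \lnot ((D \land E) \land A): β-rule — branch into \lnot (D \land E)  //  \lnot A.
          branch 1.2.1 (add \lnot (D \land E)):
            \lnot (D \land E): β-rule — branch into \lnot D  //  \lnot E.
              branch 1.2.1.1 (add \lnot D):
                ○ open, literals {B=false, D=false}.
              branch 1.2.1.2 (add \lnot E):
                ○ open, literals {B=false, E=false}.
          branch 1.2.2 (add \lnot A):
            ○ open, literals {A=false, B=false}.
  branch 2 (add (\lnot B \leftrightarrow (D \land D))):
    (\lnot B \leftrightarrow (D \land D)): β-rule — branch into \lnot B, (D \land D)  //  \lnot \lnot B, \lnot (D \land D).
      branch 2.1 (add \lnot B, (D \land D)):
        (D \land D): α-rule — add D, D.
        ○ open, literals {B=false, D=true}.
      branch 2.2 (add \lnot \lnot B, \lnot (D \land D)):
        \lnot (D \land D): β-rule — branch into \lnot D  //  \lnot D.
          branch 2.2.1 (add \lnot D):
            ○ open, literals {B=true, D=false}.
          branch 2.2.2 (add \lnot D):
            ○ open, literals {B=true, D=false}.
0 branches closed, 7 open.
Each open branch fixes some atoms; the unmentioned ones are free. Counting distinct full assignments: branch {A=true, B=true, D=true, E=true} (C) contributes 2 new; branch {B=false, D=false} (A, C, E) contributes 8 new; branch {B=false, E=false} (A, C, D) contributes 4 new; branch {A=false, B=false} (C, D, E) contributes 2 new; branch {B=false, D=true} (A, C, E) contributes 2 new; branch {B=true, D=false} (A, C, E) contributes 8 new; branch {B=true, D=false} (A, C, E) contributes 0 new. Total: 26.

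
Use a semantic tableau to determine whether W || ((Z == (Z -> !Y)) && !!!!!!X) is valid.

Assume the negation and expand:
Initial set: {!(W || ((Z == (Z -> !Y)) && !!!!!!X))}.
!(W || ((Z == (Z -> !Y)) && !!!!!!X)): α-rule — add !W, !((Z == (Z -> !Y)) && !!!!!!X).
!((Z == (Z -> !Y)) && !!!!!!X): β-rule — branch into !(Z == (Z -> !Y))  //  !!!!!!!X.
  branch 1 (add !(Z == (Z -> !Y))):
    !(Z == (Z -> !Y)): β-rule — branch into Z, !(Z -> !Y)  //  !Z, (Z -> !Y).
      branch 1.1 (add Z, !(Z -> !Y)):
        !(Z -> !Y): α-rule — add Z, !!Y.
        ○ open, literals {W=false, Y=true, Z=true}.
      branch 1.2 (add !Z, (Z -> !Y)):
        (Z -> !Y): β-rule — branch into !Z  //  !Y.
          branch 1.2.1 (add !Z):
            ○ open, literals {W=false, Z=false}.
          branch 1.2.2 (add !Y):
            ○ open, literals {W=false, Y=false, Z=false}.
  branch 2 (add !!!!!!!X):
    !!!!!!!X: drop double negation, giving !!!!!X.
    !!!!!X: drop double negation, giving !!!X.
    !!!X: drop double negation, giving !X.
    ○ open, literals {W=false, X=false}.
0 branches closed, 4 open.
An open branch gives a countermodel: W=false, Y=true, Z=true (unmentioned atoms arbitrary); under it the original formula is false.

Not valid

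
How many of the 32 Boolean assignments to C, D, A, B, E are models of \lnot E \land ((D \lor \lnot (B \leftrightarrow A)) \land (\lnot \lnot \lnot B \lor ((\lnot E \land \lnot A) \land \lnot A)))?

Initial set: {T (\lnot E \land ((D \lor \lnot (B \leftrightarrow A)) \land (\lnot \lnot \lnot B \lor ((\lnot E \land \lnot A) \land \lnot A))))}.
T (\lnot E \land ((D \lor \lnot (B \leftrightarrow A)) \land (\lnot \lnot \lnot B \lor ((\lnot E \land \lnot A) \land \lnot A)))): α-rule — add T \lnot E, T ((D \lor \lnot (B \leftrightarrow A)) \land (\lnot \lnot \lnot B \lor ((\lnot E \land \lnot A) \land \lnot A))).
T ((D \lor \lnot (B \leftrightarrow A)) \land (\lnot \lnot \lnot B \lor ((\lnot E \land \lnot A) \land \lnot A))): α-rule — add T (D \lor \lnot (B \leftrightarrow A)), T (\lnot \lnot \lnot B \lor ((\lnot E \land \lnot A) \land \lnot A)).
T (D \lor \lnot (B \leftrightarrow A)): β-rule — branch into T D  //  T \lnot (B \leftrightarrow A).
  branch 1 (add T D):
    T (\lnot \lnot \lnot B \lor ((\lnot E \land \lnot A) \land \lnot A)): β-rule — branch into T \lnot \lnot \lnot B  //  T ((\lnot E \land \lnot A) \land \lnot A).
      branch 1.1 (add T \lnot \lnot \lnot B):
        T \lnot \lnot \lnot B: drop double negation, giving T \lnot B.
        ○ open, literals {B=F, D=T, E=F}.
      branch 1.2 (add T ((\lnot E \land \lnot A) \land \lnot A)):
        T ((\lnot E \land \lnot A) \land \lnot A): α-rule — add T (\lnot E \land \lnot A), T \lnot A.
        T (\lnot E \land \lnot A): α-rule — add T \lnot E, T \lnot A.
        ○ open, literals {A=F, D=T, E=F}.
  branch 2 (add T \lnot (B \leftrightarrow A)):
    T (\lnot \lnot \lnot B \lor ((\lnot E \land \lnot A) \land \lnot A)): β-rule — branch into T \lnot \lnot \lnot B  //  T ((\lnot E \land \lnot A) \land \lnot A).
      branch 2.1 (add T \lnot \lnot \lnot B):
        T \lnot \lnot \lnot B: drop double negation, giving T \lnot B.
        T \lnot (B \leftrightarrow A): β-rule — branch into T B, F A  //  F B, T A.
          branch 2.1.1 (add T B, F A):
            × closes — contains both B and \lnot B.
          branch 2.1.2 (add F B, T A):
            ○ open, literals {A=T, B=F, E=F}.
      branch 2.2 (add T ((\lnot E \land \lnot A) \land \lnot A)):
        T ((\lnot E \land \lnot A) \land \lnot A): α-rule — add T (\lnot E \land \lnot A), T \lnot A.
        T (\lnot E \land \lnot A): α-rule — add T \lnot E, T \lnot A.
        T \lnot (B \leftrightarrow A): β-rule — branch into T B, F A  //  F B, T A.
          branch 2.2.1 (add T B, F A):
            ○ open, literals {A=F, B=T, E=F}.
          branch 2.2.2 (add F B, T A):
            × closes — contains both A and \lnot A.
2 branches closed, 4 open.
Each open branch fixes some atoms; the unmentioned ones are free. Counting distinct full assignments: branch {B=F, D=T, E=F} (C, A) contributes 4 new; branch {A=F, D=T, E=F} (C, B) contributes 2 new; branch {A=T, B=F, E=F} (C, D) contributes 2 new; branch {A=F, B=T, E=F} (C, D) contributes 2 new. Total: 10.

10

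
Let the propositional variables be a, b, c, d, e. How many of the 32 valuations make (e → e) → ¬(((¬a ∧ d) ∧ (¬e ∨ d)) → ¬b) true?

4

Initial set: {((e → e) → ¬(((¬a ∧ d) ∧ (¬e ∨ d)) → ¬b))}.
((e → e) → ¬(((¬a ∧ d) ∧ (¬e ∨ d)) → ¬b)): β-rule — branch into ¬(e → e)  //  ¬(((¬a ∧ d) ∧ (¬e ∨ d)) → ¬b).
  branch 1 (add ¬(e → e)):
    ¬(e → e): α-rule — add e, ¬e.
    × closes — contains both e and ¬e.
  branch 2 (add ¬(((¬a ∧ d) ∧ (¬e ∨ d)) → ¬b)):
    ¬(((¬a ∧ d) ∧ (¬e ∨ d)) → ¬b): α-rule — add ((¬a ∧ d) ∧ (¬e ∨ d)), ¬¬b.
    ((¬a ∧ d) ∧ (¬e ∨ d)): α-rule — add (¬a ∧ d), (¬e ∨ d).
    (¬a ∧ d): α-rule — add ¬a, d.
    (¬e ∨ d): β-rule — branch into ¬e  //  d.
      branch 2.1 (add ¬e):
        ○ open, literals {a=false, b=true, d=true, e=false}.
      branch 2.2 (add d):
        ○ open, literals {a=false, b=true, d=true}.
1 branch closed, 2 open.
Each open branch fixes some atoms; the unmentioned ones are free. Counting distinct full assignments: branch {a=false, b=true, d=true, e=false} (c) contributes 2 new; branch {a=false, b=true, d=true} (c, e) contributes 2 new. Total: 4.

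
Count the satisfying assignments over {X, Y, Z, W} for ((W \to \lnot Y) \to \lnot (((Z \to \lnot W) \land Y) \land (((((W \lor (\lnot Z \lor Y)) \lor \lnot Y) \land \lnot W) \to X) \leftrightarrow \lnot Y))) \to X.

Initial set: {(((W \to \lnot Y) \to \lnot (((Z \to \lnot W) \land Y) \land (((((W \lor (\lnot Z \lor Y)) \lor \lnot Y) \land \lnot W) \to X) \leftrightarrow \lnot Y))) \to X)}.
(((W \to \lnot Y) \to \lnot (((Z \to \lnot W) \land Y) \land (((((W \lor (\lnot Z \lor Y)) \lor \lnot Y) \land \lnot W) \to X) \leftrightarrow \lnot Y))) \to X): β-rule — branch into \lnot ((W \to \lnot Y) \to \lnot (((Z \to \lnot W) \land Y) \land (((((W \lor (\lnot Z \lor Y)) \lor \lnot Y) \land \lnot W) \to X) \leftrightarrow \lnot Y)))  //  X.
  branch 1 (add \lnot ((W \to \lnot Y) \to \lnot (((Z \to \lnot W) \land Y) \land (((((W \lor (\lnot Z \lor Y)) \lor \lnot Y) \land \lnot W) \to X) \leftrightarrow \lnot Y)))):
    \lnot ((W \to \lnot Y) \to \lnot (((Z \to \lnot W) \land Y) \land (((((W \lor (\lnot Z \lor Y)) \lor \lnot Y) \land \lnot W) \to X) \leftrightarrow \lnot Y))): α-rule — add (W \to \lnot Y), \lnot \lnot (((Z \to \lnot W) \land Y) \land (((((W \lor (\lnot Z \lor Y)) \lor \lnot Y) \land \lnot W) \to X) \leftrightarrow \lnot Y)).
    \lnot \lnot (((Z \to \lnot W) \land Y) \land (((((W \lor (\lnot Z \lor Y)) \lor \lnot Y) \land \lnot W) \to X) \leftrightarrow \lnot Y)): α-rule — add ((Z \to \lnot W) \land Y), (((((W \lor (\lnot Z \lor Y)) \lor \lnot Y) \land \lnot W) \to X) \leftrightarrow \lnot Y).
    ((Z \to \lnot W) \land Y): α-rule — add (Z \to \lnot W), Y.
    (W \to \lnot Y): β-rule — branch into \lnot W  //  \lnot Y.
      branch 1.1 (add \lnot W):
        (((((W \lor (\lnot Z \lor Y)) \lor \lnot Y) \land \lnot W) \to X) \leftrightarrow \lnot Y): β-rule — branch into ((((W \lor (\lnot Z \lor Y)) \lor \lnot Y) \land \lnot W) \to X), \lnot Y  //  \lnot ((((W \lor (\lnot Z \lor Y)) \lor \lnot Y) \land \lnot W) \to X), \lnot \lnot Y.
          branch 1.1.1 (add ((((W \lor (\lnot Z \lor Y)) \lor \lnot Y) \land \lnot W) \to X), \lnot Y):
            × closes — contains both Y and \lnot Y.
          branch 1.1.2 (add \lnot ((((W \lor (\lnot Z \lor Y)) \lor \lnot Y) \land \lnot W) \to X), \lnot \lnot Y):
            \lnot ((((W \lor (\lnot Z \lor Y)) \lor \lnot Y) \land \lnot W) \to X): α-rule — add (((W \lor (\lnot Z \lor Y)) \lor \lnot Y) \land \lnot W), \lnot X.
            (((W \lor (\lnot Z \lor Y)) \lor \lnot Y) \land \lnot W): α-rule — add ((W \lor (\lnot Z \lor Y)) \lor \lnot Y), \lnot W.
            (Z \to \lnot W): β-rule — branch into \lnot Z  //  \lnot W.
              branch 1.1.2.1 (add \lnot Z):
                ((W \lor (\lnot Z \lor Y)) \lor \lnot Y): β-rule — branch into (W \lor (\lnot Z \lor Y))  //  \lnot Y.
                  branch 1.1.2.1.1 (add (W \lor (\lnot Z \lor Y))):
                    (W \lor (\lnot Z \lor Y)): β-rule — branch into W  //  (\lnot Z \lor Y).
                      branch 1.1.2.1.1.1 (add W):
                        × closes — contains both W and \lnot W.
                      branch 1.1.2.1.1.2 (add (\lnot Z \lor Y)):
                        (\lnot Z \lor Y): β-rule — branch into \lnot Z  //  Y.
                          branch 1.1.2.1.1.2.1 (add \lnot Z):
                            ○ open, literals {W=F, X=F, Y=T, Z=F}.
                          branch 1.1.2.1.1.2.2 (add Y):
                            ○ open, literals {W=F, X=F, Y=T, Z=F}.
                  branch 1.1.2.1.2 (add \lnot Y):
                    × closes — contains both Y and \lnot Y.
              branch 1.1.2.2 (add \lnot W):
                ((W \lor (\lnot Z \lor Y)) \lor \lnot Y): β-rule — branch into (W \lor (\lnot Z \lor Y))  //  \lnot Y.
                  branch 1.1.2.2.1 (add (W \lor (\lnot Z \lor Y))):
                    (W \lor (\lnot Z \lor Y)): β-rule — branch into W  //  (\lnot Z \lor Y).
                      branch 1.1.2.2.1.1 (add W):
                        × closes — contains both W and \lnot W.
                      branch 1.1.2.2.1.2 (add (\lnot Z \lor Y)):
                        (\lnot Z \lor Y): β-rule — branch into \lnot Z  //  Y.
                          branch 1.1.2.2.1.2.1 (add \lnot Z):
                            ○ open, literals {W=F, X=F, Y=T, Z=F}.
                          branch 1.1.2.2.1.2.2 (add Y):
                            ○ open, literals {W=F, X=F, Y=T}.
                  branch 1.1.2.2.2 (add \lnot Y):
                    × closes — contains both Y and \lnot Y.
      branch 1.2 (add \lnot Y):
        × closes — contains both Y and \lnot Y.
  branch 2 (add X):
    ○ open, literals {X=T}.
6 branches closed, 5 open.
Each open branch fixes some atoms; the unmentioned ones are free. Counting distinct full assignments: branch {W=F, X=F, Y=T, Z=F} (none free) contributes 1 new; branch {W=F, X=F, Y=T, Z=F} (none free) contributes 0 new; branch {W=F, X=F, Y=T, Z=F} (none free) contributes 0 new; branch {W=F, X=F, Y=T} (Z) contributes 1 new; branch {X=T} (Y, Z, W) contributes 8 new. Total: 10.

10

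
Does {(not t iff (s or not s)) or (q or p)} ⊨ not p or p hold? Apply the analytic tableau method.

Initial set: {T ((not t iff (s or not s)) or (q or p)); F (not p or p)}.
F (not p or p): α-rule — add F not p, F p.
× closes — contains both p and not p.
All 1 branch closes.
Every branch closed, so the premises entail the conclusion.

Yes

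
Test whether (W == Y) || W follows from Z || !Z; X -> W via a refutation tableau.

Initial set: {(Z || !Z); (X -> W); !((W == Y) || W)}.
!((W == Y) || W): α-rule — add !(W == Y), !W.
(Z || !Z): β-rule — branch into Z  //  !Z.
  branch 1 (add Z):
    (X -> W): β-rule — branch into !X  //  W.
      branch 1.1 (add !X):
        !(W == Y): β-rule — branch into W, !Y  //  !W, Y.
          branch 1.1.1 (add W, !Y):
            × closes — contains both W and !W.
          branch 1.1.2 (add !W, Y):
            ○ open, literals {W=F, X=F, Y=T, Z=T}.
      branch 1.2 (add W):
        × closes — contains both W and !W.
  branch 2 (add !Z):
    (X -> W): β-rule — branch into !X  //  W.
      branch 2.1 (add !X):
        !(W == Y): β-rule — branch into W, !Y  //  !W, Y.
          branch 2.1.1 (add W, !Y):
            × closes — contains both W and !W.
          branch 2.1.2 (add !W, Y):
            ○ open, literals {W=F, X=F, Y=T, Z=F}.
      branch 2.2 (add W):
        × closes — contains both W and !W.
4 branches closed, 2 open.
An open branch gives a countermodel: W=F, X=F, Y=T, Z=T (unmentioned atoms arbitrary); the premises hold there but the conclusion fails.

No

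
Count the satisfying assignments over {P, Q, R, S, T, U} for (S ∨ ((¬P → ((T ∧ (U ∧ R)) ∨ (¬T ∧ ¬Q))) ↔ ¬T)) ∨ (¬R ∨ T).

62

Initial set: {((S ∨ ((¬P → ((T ∧ (U ∧ R)) ∨ (¬T ∧ ¬Q))) ↔ ¬T)) ∨ (¬R ∨ T))}.
((S ∨ ((¬P → ((T ∧ (U ∧ R)) ∨ (¬T ∧ ¬Q))) ↔ ¬T)) ∨ (¬R ∨ T)): β-rule — branch into (S ∨ ((¬P → ((T ∧ (U ∧ R)) ∨ (¬T ∧ ¬Q))) ↔ ¬T))  //  (¬R ∨ T).
  branch 1 (add (S ∨ ((¬P → ((T ∧ (U ∧ R)) ∨ (¬T ∧ ¬Q))) ↔ ¬T))):
    (S ∨ ((¬P → ((T ∧ (U ∧ R)) ∨ (¬T ∧ ¬Q))) ↔ ¬T)): β-rule — branch into S  //  ((¬P → ((T ∧ (U ∧ R)) ∨ (¬T ∧ ¬Q))) ↔ ¬T).
      branch 1.1 (add S):
        ○ open, literals {S=T}.
      branch 1.2 (add ((¬P → ((T ∧ (U ∧ R)) ∨ (¬T ∧ ¬Q))) ↔ ¬T)):
        ((¬P → ((T ∧ (U ∧ R)) ∨ (¬T ∧ ¬Q))) ↔ ¬T): β-rule — branch into (¬P → ((T ∧ (U ∧ R)) ∨ (¬T ∧ ¬Q))), ¬T  //  ¬(¬P → ((T ∧ (U ∧ R)) ∨ (¬T ∧ ¬Q))), ¬¬T.
          branch 1.2.1 (add (¬P → ((T ∧ (U ∧ R)) ∨ (¬T ∧ ¬Q))), ¬T):
            (¬P → ((T ∧ (U ∧ R)) ∨ (¬T ∧ ¬Q))): β-rule — branch into ¬¬P  //  ((T ∧ (U ∧ R)) ∨ (¬T ∧ ¬Q)).
              branch 1.2.1.1 (add ¬¬P):
                ○ open, literals {P=T, T=F}.
              branch 1.2.1.2 (add ((T ∧ (U ∧ R)) ∨ (¬T ∧ ¬Q))):
                ((T ∧ (U ∧ R)) ∨ (¬T ∧ ¬Q)): β-rule — branch into (T ∧ (U ∧ R))  //  (¬T ∧ ¬Q).
                  branch 1.2.1.2.1 (add (T ∧ (U ∧ R))):
                    (T ∧ (U ∧ R)): α-rule — add T, (U ∧ R).
                    × closes — contains both T and ¬T.
                  branch 1.2.1.2.2 (add (¬T ∧ ¬Q)):
                    (¬T ∧ ¬Q): α-rule — add ¬T, ¬Q.
                    ○ open, literals {Q=F, T=F}.
          branch 1.2.2 (add ¬(¬P → ((T ∧ (U ∧ R)) ∨ (¬T ∧ ¬Q))), ¬¬T):
            ¬(¬P → ((T ∧ (U ∧ R)) ∨ (¬T ∧ ¬Q))): α-rule — add ¬P, ¬((T ∧ (U ∧ R)) ∨ (¬T ∧ ¬Q)).
            ¬((T ∧ (U ∧ R)) ∨ (¬T ∧ ¬Q)): α-rule — add ¬(T ∧ (U ∧ R)), ¬(¬T ∧ ¬Q).
            ¬(T ∧ (U ∧ R)): β-rule — branch into ¬T  //  ¬(U ∧ R).
              branch 1.2.2.1 (add ¬T):
                × closes — contains both T and ¬T.
              branch 1.2.2.2 (add ¬(U ∧ R)):
                ¬(¬T ∧ ¬Q): β-rule — branch into ¬¬T  //  ¬¬Q.
                  branch 1.2.2.2.1 (add ¬¬T):
                    ¬(U ∧ R): β-rule — branch into ¬U  //  ¬R.
                      branch 1.2.2.2.1.1 (add ¬U):
                        ○ open, literals {P=F, T=T, U=F}.
                      branch 1.2.2.2.1.2 (add ¬R):
                        ○ open, literals {P=F, R=F, T=T}.
                  branch 1.2.2.2.2 (add ¬¬Q):
                    ¬(U ∧ R): β-rule — branch into ¬U  //  ¬R.
                      branch 1.2.2.2.2.1 (add ¬U):
                        ○ open, literals {P=F, Q=T, T=T, U=F}.
                      branch 1.2.2.2.2.2 (add ¬R):
                        ○ open, literals {P=F, Q=T, R=F, T=T}.
  branch 2 (add (¬R ∨ T)):
    (¬R ∨ T): β-rule — branch into ¬R  //  T.
      branch 2.1 (add ¬R):
        ○ open, literals {R=F}.
      branch 2.2 (add T):
        ○ open, literals {T=T}.
2 branches closed, 9 open.
Each open branch fixes some atoms; the unmentioned ones are free. Counting distinct full assignments: branch {S=T} (P, Q, R, T, U) contributes 32 new; branch {P=T, T=F} (Q, R, S, U) contributes 8 new; branch {Q=F, T=F} (P, R, S, U) contributes 4 new; branch {P=F, T=T, U=F} (Q, R, S) contributes 4 new; branch {P=F, R=F, T=T} (Q, S, U) contributes 2 new; branch {P=F, Q=T, T=T, U=F} (R, S) contributes 0 new; branch {P=F, Q=T, R=F, T=T} (S, U) contributes 0 new; branch {R=F} (P, Q, S, T, U) contributes 6 new; branch {T=T} (P, Q, R, S, U) contributes 6 new. Total: 62.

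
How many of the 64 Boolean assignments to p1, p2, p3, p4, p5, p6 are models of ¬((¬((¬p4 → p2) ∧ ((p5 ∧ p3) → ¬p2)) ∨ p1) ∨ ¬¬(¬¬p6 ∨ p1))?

Initial set: {¬((¬((¬p4 → p2) ∧ ((p5 ∧ p3) → ¬p2)) ∨ p1) ∨ ¬¬(¬¬p6 ∨ p1))}.
¬((¬((¬p4 → p2) ∧ ((p5 ∧ p3) → ¬p2)) ∨ p1) ∨ ¬¬(¬¬p6 ∨ p1)): α-rule — add ¬(¬((¬p4 → p2) ∧ ((p5 ∧ p3) → ¬p2)) ∨ p1), ¬¬¬(¬¬p6 ∨ p1).
¬(¬((¬p4 → p2) ∧ ((p5 ∧ p3) → ¬p2)) ∨ p1): α-rule — add ¬¬((¬p4 → p2) ∧ ((p5 ∧ p3) → ¬p2)), ¬p1.
¬¬¬(¬¬p6 ∨ p1): drop double negation, giving ¬(¬¬p6 ∨ p1).
¬¬((¬p4 → p2) ∧ ((p5 ∧ p3) → ¬p2)): α-rule — add (¬p4 → p2), ((p5 ∧ p3) → ¬p2).
¬(¬¬p6 ∨ p1): α-rule — add ¬¬¬p6, ¬p1.
¬¬¬p6: drop double negation, giving ¬p6.
(¬p4 → p2): β-rule — branch into ¬¬p4  //  p2.
  branch 1 (add ¬¬p4):
    ((p5 ∧ p3) → ¬p2): β-rule — branch into ¬(p5 ∧ p3)  //  ¬p2.
      branch 1.1 (add ¬(p5 ∧ p3)):
        ¬(p5 ∧ p3): β-rule — branch into ¬p5  //  ¬p3.
          branch 1.1.1 (add ¬p5):
            ○ open, literals {p1=F, p4=T, p5=F, p6=F}.
          branch 1.1.2 (add ¬p3):
            ○ open, literals {p1=F, p3=F, p4=T, p6=F}.
      branch 1.2 (add ¬p2):
        ○ open, literals {p1=F, p2=F, p4=T, p6=F}.
  branch 2 (add p2):
    ((p5 ∧ p3) → ¬p2): β-rule — branch into ¬(p5 ∧ p3)  //  ¬p2.
      branch 2.1 (add ¬(p5 ∧ p3)):
        ¬(p5 ∧ p3): β-rule — branch into ¬p5  //  ¬p3.
          branch 2.1.1 (add ¬p5):
            ○ open, literals {p1=F, p2=T, p5=F, p6=F}.
          branch 2.1.2 (add ¬p3):
            ○ open, literals {p1=F, p2=T, p3=F, p6=F}.
      branch 2.2 (add ¬p2):
        × closes — contains both p2 and ¬p2.
1 branch closed, 5 open.
Each open branch fixes some atoms; the unmentioned ones are free. Counting distinct full assignments: branch {p1=F, p4=T, p5=F, p6=F} (p2, p3) contributes 4 new; branch {p1=F, p3=F, p4=T, p6=F} (p2, p5) contributes 2 new; branch {p1=F, p2=F, p4=T, p6=F} (p3, p5) contributes 1 new; branch {p1=F, p2=T, p5=F, p6=F} (p3, p4) contributes 2 new; branch {p1=F, p2=T, p3=F, p6=F} (p4, p5) contributes 1 new. Total: 10.

10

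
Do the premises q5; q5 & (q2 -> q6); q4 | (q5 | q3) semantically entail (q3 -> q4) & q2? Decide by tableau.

Initial set: {q5; (q5 & (q2 -> q6)); (q4 | (q5 | q3)); ~((q3 -> q4) & q2)}.
(q5 & (q2 -> q6)): α-rule — add q5, (q2 -> q6).
(q4 | (q5 | q3)): β-rule — branch into q4  //  (q5 | q3).
  branch 1 (add q4):
    ~((q3 -> q4) & q2): β-rule — branch into ~(q3 -> q4)  //  ~q2.
      branch 1.1 (add ~(q3 -> q4)):
        ~(q3 -> q4): α-rule — add q3, ~q4.
        × closes — contains both q4 and ~q4.
      branch 1.2 (add ~q2):
        (q2 -> q6): β-rule — branch into ~q2  //  q6.
          branch 1.2.1 (add ~q2):
            ○ open, literals {q2=0, q4=1, q5=1}.
          branch 1.2.2 (add q6):
            ○ open, literals {q2=0, q4=1, q5=1, q6=1}.
  branch 2 (add (q5 | q3)):
    ~((q3 -> q4) & q2): β-rule — branch into ~(q3 -> q4)  //  ~q2.
      branch 2.1 (add ~(q3 -> q4)):
        ~(q3 -> q4): α-rule — add q3, ~q4.
        (q2 -> q6): β-rule — branch into ~q2  //  q6.
          branch 2.1.1 (add ~q2):
            (q5 | q3): β-rule — branch into q5  //  q3.
              branch 2.1.1.1 (add q5):
                ○ open, literals {q2=0, q3=1, q4=0, q5=1}.
              branch 2.1.1.2 (add q3):
                ○ open, literals {q2=0, q3=1, q4=0, q5=1}.
          branch 2.1.2 (add q6):
            (q5 | q3): β-rule — branch into q5  //  q3.
              branch 2.1.2.1 (add q5):
                ○ open, literals {q3=1, q4=0, q5=1, q6=1}.
              branch 2.1.2.2 (add q3):
                ○ open, literals {q3=1, q4=0, q5=1, q6=1}.
      branch 2.2 (add ~q2):
        (q2 -> q6): β-rule — branch into ~q2  //  q6.
          branch 2.2.1 (add ~q2):
            (q5 | q3): β-rule — branch into q5  //  q3.
              branch 2.2.1.1 (add q5):
                ○ open, literals {q2=0, q5=1}.
              branch 2.2.1.2 (add q3):
                ○ open, literals {q2=0, q3=1, q5=1}.
          branch 2.2.2 (add q6):
            (q5 | q3): β-rule — branch into q5  //  q3.
              branch 2.2.2.1 (add q5):
                ○ open, literals {q2=0, q5=1, q6=1}.
              branch 2.2.2.2 (add q3):
                ○ open, literals {q2=0, q3=1, q5=1, q6=1}.
1 branch closed, 10 open.
An open branch gives a countermodel: q2=0, q4=1, q5=1 (unmentioned atoms arbitrary); the premises hold there but the conclusion fails.

No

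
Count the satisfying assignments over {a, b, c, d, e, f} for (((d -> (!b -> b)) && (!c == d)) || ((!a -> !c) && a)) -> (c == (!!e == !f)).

42

Initial set: {T ((((d -> (!b -> b)) && (!c == d)) || ((!a -> !c) && a)) -> (c == (!!e == !f)))}.
T ((((d -> (!b -> b)) && (!c == d)) || ((!a -> !c) && a)) -> (c == (!!e == !f))): β-rule — branch into F (((d -> (!b -> b)) && (!c == d)) || ((!a -> !c) && a))  //  T (c == (!!e == !f)).
  branch 1 (add F (((d -> (!b -> b)) && (!c == d)) || ((!a -> !c) && a))):
    F (((d -> (!b -> b)) && (!c == d)) || ((!a -> !c) && a)): α-rule — add F ((d -> (!b -> b)) && (!c == d)), F ((!a -> !c) && a).
    F ((d -> (!b -> b)) && (!c == d)): β-rule — branch into F (d -> (!b -> b))  //  F (!c == d).
      branch 1.1 (add F (d -> (!b -> b))):
        F (d -> (!b -> b)): α-rule — add T d, F (!b -> b).
        F (!b -> b): α-rule — add T !b, F b.
        F ((!a -> !c) && a): β-rule — branch into F (!a -> !c)  //  F a.
          branch 1.1.1 (add F (!a -> !c)):
            F (!a -> !c): α-rule — add T !a, F !c.
            ○ open, literals {a=F, b=F, c=T, d=T}.
          branch 1.1.2 (add F a):
            ○ open, literals {a=F, b=F, d=T}.
      branch 1.2 (add F (!c == d)):
        F ((!a -> !c) && a): β-rule — branch into F (!a -> !c)  //  F a.
          branch 1.2.1 (add F (!a -> !c)):
            F (!a -> !c): α-rule — add T !a, F !c.
            F (!c == d): β-rule — branch into T !c, F d  //  F !c, T d.
              branch 1.2.1.1 (add T !c, F d):
                × closes — contains both c and !c.
              branch 1.2.1.2 (add F !c, T d):
                ○ open, literals {a=F, c=T, d=T}.
          branch 1.2.2 (add F a):
            F (!c == d): β-rule — branch into T !c, F d  //  F !c, T d.
              branch 1.2.2.1 (add T !c, F d):
                ○ open, literals {a=F, c=F, d=F}.
              branch 1.2.2.2 (add F !c, T d):
                ○ open, literals {a=F, c=T, d=T}.
  branch 2 (add T (c == (!!e == !f))):
    T (c == (!!e == !f)): β-rule — branch into T c, T (!!e == !f)  //  F c, F (!!e == !f).
      branch 2.1 (add T c, T (!!e == !f)):
        T (!!e == !f): β-rule — branch into T !!e, T !f  //  F !!e, F !f.
          branch 2.1.1 (add T !!e, T !f):
            T !!e: drop double negation, giving T e.
            ○ open, literals {c=T, e=T, f=F}.
          branch 2.1.2 (add F !!e, F !f):
            F !!e: drop double negation, giving F e.
            ○ open, literals {c=T, e=F, f=T}.
      branch 2.2 (add F c, F (!!e == !f)):
        F (!!e == !f): β-rule — branch into T !!e, F !f  //  F !!e, T !f.
          branch 2.2.1 (add T !!e, F !f):
            T !!e: drop double negation, giving T e.
            ○ open, literals {c=F, e=T, f=T}.
          branch 2.2.2 (add F !!e, T !f):
            F !!e: drop double negation, giving F e.
            ○ open, literals {c=F, e=F, f=F}.
1 branch closed, 9 open.
Each open branch fixes some atoms; the unmentioned ones are free. Counting distinct full assignments: branch {a=F, b=F, c=T, d=T} (e, f) contributes 4 new; branch {a=F, b=F, d=T} (c, e, f) contributes 4 new; branch {a=F, c=T, d=T} (b, e, f) contributes 4 new; branch {a=F, c=F, d=F} (b, e, f) contributes 8 new; branch {a=F, c=T, d=T} (b, e, f) contributes 0 new; branch {c=T, e=T, f=F} (a, b, d) contributes 6 new; branch {c=T, e=F, f=T} (a, b, d) contributes 6 new; branch {c=F, e=T, f=T} (a, b, d) contributes 5 new; branch {c=F, e=F, f=F} (a, b, d) contributes 5 new. Total: 42.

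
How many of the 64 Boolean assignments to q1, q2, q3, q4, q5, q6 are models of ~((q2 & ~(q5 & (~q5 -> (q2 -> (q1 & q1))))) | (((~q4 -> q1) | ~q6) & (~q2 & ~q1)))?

Initial set: {T ~((q2 & ~(q5 & (~q5 -> (q2 -> (q1 & q1))))) | (((~q4 -> q1) | ~q6) & (~q2 & ~q1)))}.
T ~((q2 & ~(q5 & (~q5 -> (q2 -> (q1 & q1))))) | (((~q4 -> q1) | ~q6) & (~q2 & ~q1))): α-rule — add F (q2 & ~(q5 & (~q5 -> (q2 -> (q1 & q1))))), F (((~q4 -> q1) | ~q6) & (~q2 & ~q1)).
F (q2 & ~(q5 & (~q5 -> (q2 -> (q1 & q1))))): β-rule — branch into F q2  //  F ~(q5 & (~q5 -> (q2 -> (q1 & q1)))).
  branch 1 (add F q2):
    F (((~q4 -> q1) | ~q6) & (~q2 & ~q1)): β-rule — branch into F ((~q4 -> q1) | ~q6)  //  F (~q2 & ~q1).
      branch 1.1 (add F ((~q4 -> q1) | ~q6)):
        F ((~q4 -> q1) | ~q6): α-rule — add F (~q4 -> q1), F ~q6.
        F (~q4 -> q1): α-rule — add T ~q4, F q1.
        ○ open, literals {q1=F, q2=F, q4=F, q6=T}.
      branch 1.2 (add F (~q2 & ~q1)):
        F (~q2 & ~q1): β-rule — branch into F ~q2  //  F ~q1.
          branch 1.2.1 (add F ~q2):
            × closes — contains both q2 and ~q2.
          branch 1.2.2 (add F ~q1):
            ○ open, literals {q1=T, q2=F}.
  branch 2 (add F ~(q5 & (~q5 -> (q2 -> (q1 & q1))))):
    F ~(q5 & (~q5 -> (q2 -> (q1 & q1)))): α-rule — add T q5, T (~q5 -> (q2 -> (q1 & q1))).
    F (((~q4 -> q1) | ~q6) & (~q2 & ~q1)): β-rule — branch into F ((~q4 -> q1) | ~q6)  //  F (~q2 & ~q1).
      branch 2.1 (add F ((~q4 -> q1) | ~q6)):
        F ((~q4 -> q1) | ~q6): α-rule — add F (~q4 -> q1), F ~q6.
        F (~q4 -> q1): α-rule — add T ~q4, F q1.
        T (~q5 -> (q2 -> (q1 & q1))): β-rule — branch into F ~q5  //  T (q2 -> (q1 & q1)).
          branch 2.1.1 (add F ~q5):
            ○ open, literals {q1=F, q4=F, q5=T, q6=T}.
          branch 2.1.2 (add T (q2 -> (q1 & q1))):
            T (q2 -> (q1 & q1)): β-rule — branch into F q2  //  T (q1 & q1).
              branch 2.1.2.1 (add F q2):
                ○ open, literals {q1=F, q2=F, q4=F, q5=T, q6=T}.
              branch 2.1.2.2 (add T (q1 & q1)):
                T (q1 & q1): α-rule — add T q1, T q1.
                × closes — contains both q1 and ~q1.
      branch 2.2 (add F (~q2 & ~q1)):
        T (~q5 -> (q2 -> (q1 & q1))): β-rule — branch into F ~q5  //  T (q2 -> (q1 & q1)).
          branch 2.2.1 (add F ~q5):
            F (~q2 & ~q1): β-rule — branch into F ~q2  //  F ~q1.
              branch 2.2.1.1 (add F ~q2):
                ○ open, literals {q2=T, q5=T}.
              branch 2.2.1.2 (add F ~q1):
                ○ open, literals {q1=T, q5=T}.
          branch 2.2.2 (add T (q2 -> (q1 & q1))):
            F (~q2 & ~q1): β-rule — branch into F ~q2  //  F ~q1.
              branch 2.2.2.1 (add F ~q2):
                T (q2 -> (q1 & q1)): β-rule — branch into F q2  //  T (q1 & q1).
                  branch 2.2.2.1.1 (add F q2):
                    × closes — contains both q2 and ~q2.
                  branch 2.2.2.1.2 (add T (q1 & q1)):
                    T (q1 & q1): α-rule — add T q1, T q1.
                    ○ open, literals {q1=T, q2=T, q5=T}.
              branch 2.2.2.2 (add F ~q1):
                T (q2 -> (q1 & q1)): β-rule — branch into F q2  //  T (q1 & q1).
                  branch 2.2.2.2.1 (add F q2):
                    ○ open, literals {q1=T, q2=F, q5=T}.
                  branch 2.2.2.2.2 (add T (q1 & q1)):
                    T (q1 & q1): α-rule — add T q1, T q1.
                    ○ open, literals {q1=T, q5=T}.
3 branches closed, 9 open.
Each open branch fixes some atoms; the unmentioned ones are free. Counting distinct full assignments: branch {q1=F, q2=F, q4=F, q6=T} (q3, q5) contributes 4 new; branch {q1=T, q2=F} (q3, q4, q5, q6) contributes 16 new; branch {q1=F, q4=F, q5=T, q6=T} (q2, q3) contributes 2 new; branch {q1=F, q2=F, q4=F, q5=T, q6=T} (q3) contributes 0 new; branch {q2=T, q5=T} (q1, q3, q4, q6) contributes 14 new; branch {q1=T, q5=T} (q2, q3, q4, q6) contributes 0 new; branch {q1=T, q2=T, q5=T} (q3, q4, q6) contributes 0 new; branch {q1=T, q2=F, q5=T} (q3, q4, q6) contributes 0 new; branch {q1=T, q5=T} (q2, q3, q4, q6) contributes 0 new. Total: 36.

36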